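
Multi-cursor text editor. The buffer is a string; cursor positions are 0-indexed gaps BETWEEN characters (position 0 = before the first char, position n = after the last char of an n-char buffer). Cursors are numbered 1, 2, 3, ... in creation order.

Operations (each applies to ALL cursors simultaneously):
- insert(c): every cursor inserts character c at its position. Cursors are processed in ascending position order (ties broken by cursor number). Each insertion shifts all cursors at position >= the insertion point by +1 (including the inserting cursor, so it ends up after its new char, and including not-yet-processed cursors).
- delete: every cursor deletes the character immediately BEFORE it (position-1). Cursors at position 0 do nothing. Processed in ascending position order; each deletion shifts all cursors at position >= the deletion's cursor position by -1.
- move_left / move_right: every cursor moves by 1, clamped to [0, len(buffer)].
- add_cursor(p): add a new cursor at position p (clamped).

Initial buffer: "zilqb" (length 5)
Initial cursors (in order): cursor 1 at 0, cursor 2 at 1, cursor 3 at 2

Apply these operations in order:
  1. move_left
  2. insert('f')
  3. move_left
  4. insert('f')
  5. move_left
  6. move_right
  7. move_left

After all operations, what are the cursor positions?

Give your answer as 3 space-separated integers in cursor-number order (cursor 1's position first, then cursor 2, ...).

After op 1 (move_left): buffer="zilqb" (len 5), cursors c1@0 c2@0 c3@1, authorship .....
After op 2 (insert('f')): buffer="ffzfilqb" (len 8), cursors c1@2 c2@2 c3@4, authorship 12.3....
After op 3 (move_left): buffer="ffzfilqb" (len 8), cursors c1@1 c2@1 c3@3, authorship 12.3....
After op 4 (insert('f')): buffer="ffffzffilqb" (len 11), cursors c1@3 c2@3 c3@6, authorship 1122.33....
After op 5 (move_left): buffer="ffffzffilqb" (len 11), cursors c1@2 c2@2 c3@5, authorship 1122.33....
After op 6 (move_right): buffer="ffffzffilqb" (len 11), cursors c1@3 c2@3 c3@6, authorship 1122.33....
After op 7 (move_left): buffer="ffffzffilqb" (len 11), cursors c1@2 c2@2 c3@5, authorship 1122.33....

Answer: 2 2 5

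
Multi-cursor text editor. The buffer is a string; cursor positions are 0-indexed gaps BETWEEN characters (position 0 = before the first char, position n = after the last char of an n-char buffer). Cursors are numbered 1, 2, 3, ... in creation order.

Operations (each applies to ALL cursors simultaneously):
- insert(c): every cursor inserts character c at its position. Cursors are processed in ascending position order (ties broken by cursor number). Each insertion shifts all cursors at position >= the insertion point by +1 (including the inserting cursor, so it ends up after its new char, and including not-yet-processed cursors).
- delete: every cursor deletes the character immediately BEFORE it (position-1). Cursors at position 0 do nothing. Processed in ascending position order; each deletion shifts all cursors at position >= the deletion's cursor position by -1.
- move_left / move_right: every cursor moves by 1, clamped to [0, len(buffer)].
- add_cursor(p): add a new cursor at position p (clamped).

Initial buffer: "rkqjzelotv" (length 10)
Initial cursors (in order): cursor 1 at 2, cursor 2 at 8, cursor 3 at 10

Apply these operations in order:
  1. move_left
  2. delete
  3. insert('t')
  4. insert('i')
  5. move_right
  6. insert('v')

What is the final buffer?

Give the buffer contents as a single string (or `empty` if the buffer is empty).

After op 1 (move_left): buffer="rkqjzelotv" (len 10), cursors c1@1 c2@7 c3@9, authorship ..........
After op 2 (delete): buffer="kqjzeov" (len 7), cursors c1@0 c2@5 c3@6, authorship .......
After op 3 (insert('t')): buffer="tkqjzetotv" (len 10), cursors c1@1 c2@7 c3@9, authorship 1.....2.3.
After op 4 (insert('i')): buffer="tikqjzetiotiv" (len 13), cursors c1@2 c2@9 c3@12, authorship 11.....22.33.
After op 5 (move_right): buffer="tikqjzetiotiv" (len 13), cursors c1@3 c2@10 c3@13, authorship 11.....22.33.
After op 6 (insert('v')): buffer="tikvqjzetiovtivv" (len 16), cursors c1@4 c2@12 c3@16, authorship 11.1....22.233.3

Answer: tikvqjzetiovtivv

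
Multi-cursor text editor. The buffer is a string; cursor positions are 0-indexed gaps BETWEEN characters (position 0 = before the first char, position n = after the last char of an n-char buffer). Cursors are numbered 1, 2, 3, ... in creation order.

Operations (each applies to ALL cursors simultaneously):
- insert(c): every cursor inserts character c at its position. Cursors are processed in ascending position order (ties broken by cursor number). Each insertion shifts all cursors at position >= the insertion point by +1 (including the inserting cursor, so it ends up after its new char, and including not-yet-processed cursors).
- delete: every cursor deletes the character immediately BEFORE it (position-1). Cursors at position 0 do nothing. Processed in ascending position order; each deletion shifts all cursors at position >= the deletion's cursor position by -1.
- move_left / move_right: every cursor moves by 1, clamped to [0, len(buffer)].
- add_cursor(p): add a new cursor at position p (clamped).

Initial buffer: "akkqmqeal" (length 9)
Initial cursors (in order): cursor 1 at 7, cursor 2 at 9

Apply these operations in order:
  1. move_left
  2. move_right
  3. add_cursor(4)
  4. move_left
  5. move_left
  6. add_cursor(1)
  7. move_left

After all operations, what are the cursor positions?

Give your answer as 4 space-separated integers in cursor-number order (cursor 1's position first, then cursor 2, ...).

Answer: 4 6 1 0

Derivation:
After op 1 (move_left): buffer="akkqmqeal" (len 9), cursors c1@6 c2@8, authorship .........
After op 2 (move_right): buffer="akkqmqeal" (len 9), cursors c1@7 c2@9, authorship .........
After op 3 (add_cursor(4)): buffer="akkqmqeal" (len 9), cursors c3@4 c1@7 c2@9, authorship .........
After op 4 (move_left): buffer="akkqmqeal" (len 9), cursors c3@3 c1@6 c2@8, authorship .........
After op 5 (move_left): buffer="akkqmqeal" (len 9), cursors c3@2 c1@5 c2@7, authorship .........
After op 6 (add_cursor(1)): buffer="akkqmqeal" (len 9), cursors c4@1 c3@2 c1@5 c2@7, authorship .........
After op 7 (move_left): buffer="akkqmqeal" (len 9), cursors c4@0 c3@1 c1@4 c2@6, authorship .........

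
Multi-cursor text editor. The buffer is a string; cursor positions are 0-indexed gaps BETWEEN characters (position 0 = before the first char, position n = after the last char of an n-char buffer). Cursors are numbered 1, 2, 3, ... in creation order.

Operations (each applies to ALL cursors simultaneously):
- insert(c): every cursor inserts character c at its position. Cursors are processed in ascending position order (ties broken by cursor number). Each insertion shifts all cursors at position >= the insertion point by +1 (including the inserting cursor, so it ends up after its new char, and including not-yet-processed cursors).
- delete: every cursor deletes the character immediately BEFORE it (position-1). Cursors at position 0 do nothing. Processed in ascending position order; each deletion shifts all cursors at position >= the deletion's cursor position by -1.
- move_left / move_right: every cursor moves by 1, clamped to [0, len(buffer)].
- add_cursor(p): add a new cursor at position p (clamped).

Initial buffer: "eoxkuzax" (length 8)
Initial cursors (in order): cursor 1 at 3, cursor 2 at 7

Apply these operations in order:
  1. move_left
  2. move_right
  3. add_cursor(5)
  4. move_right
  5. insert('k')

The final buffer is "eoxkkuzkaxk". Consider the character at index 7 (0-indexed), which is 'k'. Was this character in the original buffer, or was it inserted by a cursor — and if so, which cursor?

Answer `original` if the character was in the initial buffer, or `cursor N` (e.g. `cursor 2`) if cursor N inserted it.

After op 1 (move_left): buffer="eoxkuzax" (len 8), cursors c1@2 c2@6, authorship ........
After op 2 (move_right): buffer="eoxkuzax" (len 8), cursors c1@3 c2@7, authorship ........
After op 3 (add_cursor(5)): buffer="eoxkuzax" (len 8), cursors c1@3 c3@5 c2@7, authorship ........
After op 4 (move_right): buffer="eoxkuzax" (len 8), cursors c1@4 c3@6 c2@8, authorship ........
After op 5 (insert('k')): buffer="eoxkkuzkaxk" (len 11), cursors c1@5 c3@8 c2@11, authorship ....1..3..2
Authorship (.=original, N=cursor N): . . . . 1 . . 3 . . 2
Index 7: author = 3

Answer: cursor 3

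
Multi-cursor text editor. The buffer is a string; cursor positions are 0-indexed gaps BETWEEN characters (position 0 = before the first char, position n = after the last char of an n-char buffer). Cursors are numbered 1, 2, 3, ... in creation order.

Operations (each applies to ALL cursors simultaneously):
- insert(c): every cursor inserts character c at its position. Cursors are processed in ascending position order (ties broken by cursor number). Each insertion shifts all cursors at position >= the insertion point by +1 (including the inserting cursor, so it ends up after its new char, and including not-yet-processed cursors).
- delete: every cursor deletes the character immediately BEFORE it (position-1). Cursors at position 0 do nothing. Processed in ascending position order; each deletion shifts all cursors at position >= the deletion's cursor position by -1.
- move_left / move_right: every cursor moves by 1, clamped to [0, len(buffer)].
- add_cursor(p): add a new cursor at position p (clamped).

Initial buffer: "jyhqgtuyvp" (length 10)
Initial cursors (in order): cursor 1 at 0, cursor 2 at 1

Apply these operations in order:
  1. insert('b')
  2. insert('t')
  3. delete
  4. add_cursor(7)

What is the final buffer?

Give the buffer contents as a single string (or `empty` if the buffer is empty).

After op 1 (insert('b')): buffer="bjbyhqgtuyvp" (len 12), cursors c1@1 c2@3, authorship 1.2.........
After op 2 (insert('t')): buffer="btjbtyhqgtuyvp" (len 14), cursors c1@2 c2@5, authorship 11.22.........
After op 3 (delete): buffer="bjbyhqgtuyvp" (len 12), cursors c1@1 c2@3, authorship 1.2.........
After op 4 (add_cursor(7)): buffer="bjbyhqgtuyvp" (len 12), cursors c1@1 c2@3 c3@7, authorship 1.2.........

Answer: bjbyhqgtuyvp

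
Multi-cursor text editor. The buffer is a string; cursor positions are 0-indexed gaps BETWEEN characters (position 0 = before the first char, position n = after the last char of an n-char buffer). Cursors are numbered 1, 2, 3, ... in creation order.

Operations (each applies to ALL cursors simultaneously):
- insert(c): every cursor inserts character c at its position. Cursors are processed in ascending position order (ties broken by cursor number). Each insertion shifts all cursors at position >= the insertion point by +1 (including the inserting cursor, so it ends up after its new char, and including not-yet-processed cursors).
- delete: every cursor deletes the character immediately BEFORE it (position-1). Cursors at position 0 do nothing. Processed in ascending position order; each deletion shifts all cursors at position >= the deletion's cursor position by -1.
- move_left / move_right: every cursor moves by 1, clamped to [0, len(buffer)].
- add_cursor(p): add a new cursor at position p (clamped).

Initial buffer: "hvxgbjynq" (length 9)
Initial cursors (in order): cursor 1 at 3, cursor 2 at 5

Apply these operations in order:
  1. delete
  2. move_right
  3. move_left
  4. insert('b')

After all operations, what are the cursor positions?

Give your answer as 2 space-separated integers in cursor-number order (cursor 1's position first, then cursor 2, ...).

Answer: 3 5

Derivation:
After op 1 (delete): buffer="hvgjynq" (len 7), cursors c1@2 c2@3, authorship .......
After op 2 (move_right): buffer="hvgjynq" (len 7), cursors c1@3 c2@4, authorship .......
After op 3 (move_left): buffer="hvgjynq" (len 7), cursors c1@2 c2@3, authorship .......
After op 4 (insert('b')): buffer="hvbgbjynq" (len 9), cursors c1@3 c2@5, authorship ..1.2....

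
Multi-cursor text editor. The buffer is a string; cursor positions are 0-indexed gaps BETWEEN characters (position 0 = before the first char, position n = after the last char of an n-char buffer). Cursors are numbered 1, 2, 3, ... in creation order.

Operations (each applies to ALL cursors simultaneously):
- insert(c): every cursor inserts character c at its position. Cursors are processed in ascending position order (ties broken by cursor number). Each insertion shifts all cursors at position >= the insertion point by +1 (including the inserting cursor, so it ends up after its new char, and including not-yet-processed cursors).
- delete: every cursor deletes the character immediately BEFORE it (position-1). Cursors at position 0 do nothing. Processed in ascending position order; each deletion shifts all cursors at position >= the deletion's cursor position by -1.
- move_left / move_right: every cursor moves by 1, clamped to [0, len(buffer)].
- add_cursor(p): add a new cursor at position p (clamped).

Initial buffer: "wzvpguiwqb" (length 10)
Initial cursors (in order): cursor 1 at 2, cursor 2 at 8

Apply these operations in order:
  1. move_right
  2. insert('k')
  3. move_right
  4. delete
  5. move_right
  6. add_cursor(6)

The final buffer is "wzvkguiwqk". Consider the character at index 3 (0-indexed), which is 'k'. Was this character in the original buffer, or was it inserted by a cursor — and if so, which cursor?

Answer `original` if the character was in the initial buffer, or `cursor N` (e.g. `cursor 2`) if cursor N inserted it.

After op 1 (move_right): buffer="wzvpguiwqb" (len 10), cursors c1@3 c2@9, authorship ..........
After op 2 (insert('k')): buffer="wzvkpguiwqkb" (len 12), cursors c1@4 c2@11, authorship ...1......2.
After op 3 (move_right): buffer="wzvkpguiwqkb" (len 12), cursors c1@5 c2@12, authorship ...1......2.
After op 4 (delete): buffer="wzvkguiwqk" (len 10), cursors c1@4 c2@10, authorship ...1.....2
After op 5 (move_right): buffer="wzvkguiwqk" (len 10), cursors c1@5 c2@10, authorship ...1.....2
After op 6 (add_cursor(6)): buffer="wzvkguiwqk" (len 10), cursors c1@5 c3@6 c2@10, authorship ...1.....2
Authorship (.=original, N=cursor N): . . . 1 . . . . . 2
Index 3: author = 1

Answer: cursor 1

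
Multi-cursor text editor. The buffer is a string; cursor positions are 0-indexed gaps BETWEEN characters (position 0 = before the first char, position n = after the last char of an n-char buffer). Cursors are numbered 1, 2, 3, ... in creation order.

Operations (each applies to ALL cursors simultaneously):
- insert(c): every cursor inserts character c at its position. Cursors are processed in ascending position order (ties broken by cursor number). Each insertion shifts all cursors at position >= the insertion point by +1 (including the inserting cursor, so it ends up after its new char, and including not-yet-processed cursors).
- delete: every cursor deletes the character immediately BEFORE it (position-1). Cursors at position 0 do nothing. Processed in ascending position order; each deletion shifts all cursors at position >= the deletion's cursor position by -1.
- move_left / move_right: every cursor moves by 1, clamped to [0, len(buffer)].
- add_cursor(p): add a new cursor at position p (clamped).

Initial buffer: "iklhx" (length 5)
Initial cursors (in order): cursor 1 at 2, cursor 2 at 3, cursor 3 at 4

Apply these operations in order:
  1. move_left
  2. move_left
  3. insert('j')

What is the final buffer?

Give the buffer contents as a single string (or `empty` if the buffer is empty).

After op 1 (move_left): buffer="iklhx" (len 5), cursors c1@1 c2@2 c3@3, authorship .....
After op 2 (move_left): buffer="iklhx" (len 5), cursors c1@0 c2@1 c3@2, authorship .....
After op 3 (insert('j')): buffer="jijkjlhx" (len 8), cursors c1@1 c2@3 c3@5, authorship 1.2.3...

Answer: jijkjlhx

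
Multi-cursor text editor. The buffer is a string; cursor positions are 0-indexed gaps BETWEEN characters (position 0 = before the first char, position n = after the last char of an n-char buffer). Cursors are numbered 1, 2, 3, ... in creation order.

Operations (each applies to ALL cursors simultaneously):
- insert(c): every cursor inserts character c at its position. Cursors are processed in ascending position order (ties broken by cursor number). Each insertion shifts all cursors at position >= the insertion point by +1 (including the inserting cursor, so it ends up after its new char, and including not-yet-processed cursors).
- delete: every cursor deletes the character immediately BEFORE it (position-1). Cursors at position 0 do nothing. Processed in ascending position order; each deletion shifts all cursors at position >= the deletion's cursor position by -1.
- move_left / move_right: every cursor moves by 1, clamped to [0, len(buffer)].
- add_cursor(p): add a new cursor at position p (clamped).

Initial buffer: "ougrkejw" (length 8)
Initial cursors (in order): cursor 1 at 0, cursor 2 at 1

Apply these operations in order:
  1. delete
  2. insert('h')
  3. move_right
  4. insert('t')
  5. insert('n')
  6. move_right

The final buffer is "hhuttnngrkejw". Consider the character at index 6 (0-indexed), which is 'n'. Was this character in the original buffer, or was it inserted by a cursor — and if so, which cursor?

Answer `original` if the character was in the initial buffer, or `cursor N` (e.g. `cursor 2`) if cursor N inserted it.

After op 1 (delete): buffer="ugrkejw" (len 7), cursors c1@0 c2@0, authorship .......
After op 2 (insert('h')): buffer="hhugrkejw" (len 9), cursors c1@2 c2@2, authorship 12.......
After op 3 (move_right): buffer="hhugrkejw" (len 9), cursors c1@3 c2@3, authorship 12.......
After op 4 (insert('t')): buffer="hhuttgrkejw" (len 11), cursors c1@5 c2@5, authorship 12.12......
After op 5 (insert('n')): buffer="hhuttnngrkejw" (len 13), cursors c1@7 c2@7, authorship 12.1212......
After op 6 (move_right): buffer="hhuttnngrkejw" (len 13), cursors c1@8 c2@8, authorship 12.1212......
Authorship (.=original, N=cursor N): 1 2 . 1 2 1 2 . . . . . .
Index 6: author = 2

Answer: cursor 2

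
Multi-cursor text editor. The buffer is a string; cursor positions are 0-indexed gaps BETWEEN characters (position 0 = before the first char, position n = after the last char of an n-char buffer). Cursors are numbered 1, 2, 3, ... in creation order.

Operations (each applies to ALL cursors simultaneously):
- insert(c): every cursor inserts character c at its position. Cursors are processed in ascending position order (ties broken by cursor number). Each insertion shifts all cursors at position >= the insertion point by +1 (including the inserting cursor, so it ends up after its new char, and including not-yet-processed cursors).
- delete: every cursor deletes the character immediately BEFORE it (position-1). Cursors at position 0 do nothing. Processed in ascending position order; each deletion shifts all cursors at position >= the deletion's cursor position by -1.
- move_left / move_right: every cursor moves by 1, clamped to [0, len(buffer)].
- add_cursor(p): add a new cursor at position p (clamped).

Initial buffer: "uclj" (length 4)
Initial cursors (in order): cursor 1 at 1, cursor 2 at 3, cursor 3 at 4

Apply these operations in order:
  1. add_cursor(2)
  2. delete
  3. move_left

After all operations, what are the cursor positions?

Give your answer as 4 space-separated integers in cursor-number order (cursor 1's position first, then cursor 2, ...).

After op 1 (add_cursor(2)): buffer="uclj" (len 4), cursors c1@1 c4@2 c2@3 c3@4, authorship ....
After op 2 (delete): buffer="" (len 0), cursors c1@0 c2@0 c3@0 c4@0, authorship 
After op 3 (move_left): buffer="" (len 0), cursors c1@0 c2@0 c3@0 c4@0, authorship 

Answer: 0 0 0 0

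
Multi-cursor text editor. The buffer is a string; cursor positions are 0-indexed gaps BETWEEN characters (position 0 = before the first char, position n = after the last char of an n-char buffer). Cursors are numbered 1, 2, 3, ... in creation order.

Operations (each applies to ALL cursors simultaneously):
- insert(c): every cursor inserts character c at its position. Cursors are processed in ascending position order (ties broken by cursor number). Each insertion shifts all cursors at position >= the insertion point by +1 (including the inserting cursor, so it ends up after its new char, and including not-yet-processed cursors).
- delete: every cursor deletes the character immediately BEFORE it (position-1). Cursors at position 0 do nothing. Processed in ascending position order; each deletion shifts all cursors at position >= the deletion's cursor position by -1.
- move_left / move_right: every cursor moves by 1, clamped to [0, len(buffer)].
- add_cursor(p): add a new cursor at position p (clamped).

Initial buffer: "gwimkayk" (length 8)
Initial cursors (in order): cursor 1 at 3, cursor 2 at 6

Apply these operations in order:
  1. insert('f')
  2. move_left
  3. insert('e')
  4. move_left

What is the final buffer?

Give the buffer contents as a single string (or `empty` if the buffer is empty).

Answer: gwiefmkaefyk

Derivation:
After op 1 (insert('f')): buffer="gwifmkafyk" (len 10), cursors c1@4 c2@8, authorship ...1...2..
After op 2 (move_left): buffer="gwifmkafyk" (len 10), cursors c1@3 c2@7, authorship ...1...2..
After op 3 (insert('e')): buffer="gwiefmkaefyk" (len 12), cursors c1@4 c2@9, authorship ...11...22..
After op 4 (move_left): buffer="gwiefmkaefyk" (len 12), cursors c1@3 c2@8, authorship ...11...22..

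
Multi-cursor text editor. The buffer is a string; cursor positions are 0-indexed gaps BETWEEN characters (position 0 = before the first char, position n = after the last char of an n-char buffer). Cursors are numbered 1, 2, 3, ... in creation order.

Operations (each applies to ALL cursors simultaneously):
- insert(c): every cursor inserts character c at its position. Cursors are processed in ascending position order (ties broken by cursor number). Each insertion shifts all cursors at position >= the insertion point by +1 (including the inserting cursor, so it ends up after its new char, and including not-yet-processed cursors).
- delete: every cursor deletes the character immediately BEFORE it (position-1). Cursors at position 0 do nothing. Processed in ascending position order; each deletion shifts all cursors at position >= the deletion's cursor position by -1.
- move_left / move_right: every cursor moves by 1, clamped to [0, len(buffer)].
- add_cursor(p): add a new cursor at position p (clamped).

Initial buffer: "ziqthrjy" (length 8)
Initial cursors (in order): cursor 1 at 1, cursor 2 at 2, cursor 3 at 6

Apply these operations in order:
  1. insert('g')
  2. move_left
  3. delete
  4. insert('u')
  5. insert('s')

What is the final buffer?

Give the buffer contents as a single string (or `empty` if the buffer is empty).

Answer: usgusgqthusgjy

Derivation:
After op 1 (insert('g')): buffer="zgigqthrgjy" (len 11), cursors c1@2 c2@4 c3@9, authorship .1.2....3..
After op 2 (move_left): buffer="zgigqthrgjy" (len 11), cursors c1@1 c2@3 c3@8, authorship .1.2....3..
After op 3 (delete): buffer="ggqthgjy" (len 8), cursors c1@0 c2@1 c3@5, authorship 12...3..
After op 4 (insert('u')): buffer="ugugqthugjy" (len 11), cursors c1@1 c2@3 c3@8, authorship 1122...33..
After op 5 (insert('s')): buffer="usgusgqthusgjy" (len 14), cursors c1@2 c2@5 c3@11, authorship 111222...333..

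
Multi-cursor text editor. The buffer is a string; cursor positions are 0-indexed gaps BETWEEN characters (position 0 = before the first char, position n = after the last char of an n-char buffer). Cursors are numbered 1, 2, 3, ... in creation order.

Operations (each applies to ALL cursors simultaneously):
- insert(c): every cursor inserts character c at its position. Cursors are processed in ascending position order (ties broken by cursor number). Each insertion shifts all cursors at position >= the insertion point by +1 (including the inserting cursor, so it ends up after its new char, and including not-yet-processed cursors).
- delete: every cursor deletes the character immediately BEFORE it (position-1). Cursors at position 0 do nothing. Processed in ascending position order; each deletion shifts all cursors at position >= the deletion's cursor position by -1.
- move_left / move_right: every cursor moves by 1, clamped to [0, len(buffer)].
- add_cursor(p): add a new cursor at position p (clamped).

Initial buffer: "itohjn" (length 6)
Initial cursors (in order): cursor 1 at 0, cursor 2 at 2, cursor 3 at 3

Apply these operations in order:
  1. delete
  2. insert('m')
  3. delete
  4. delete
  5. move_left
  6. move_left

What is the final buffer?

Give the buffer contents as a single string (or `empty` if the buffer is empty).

After op 1 (delete): buffer="ihjn" (len 4), cursors c1@0 c2@1 c3@1, authorship ....
After op 2 (insert('m')): buffer="mimmhjn" (len 7), cursors c1@1 c2@4 c3@4, authorship 1.23...
After op 3 (delete): buffer="ihjn" (len 4), cursors c1@0 c2@1 c3@1, authorship ....
After op 4 (delete): buffer="hjn" (len 3), cursors c1@0 c2@0 c3@0, authorship ...
After op 5 (move_left): buffer="hjn" (len 3), cursors c1@0 c2@0 c3@0, authorship ...
After op 6 (move_left): buffer="hjn" (len 3), cursors c1@0 c2@0 c3@0, authorship ...

Answer: hjn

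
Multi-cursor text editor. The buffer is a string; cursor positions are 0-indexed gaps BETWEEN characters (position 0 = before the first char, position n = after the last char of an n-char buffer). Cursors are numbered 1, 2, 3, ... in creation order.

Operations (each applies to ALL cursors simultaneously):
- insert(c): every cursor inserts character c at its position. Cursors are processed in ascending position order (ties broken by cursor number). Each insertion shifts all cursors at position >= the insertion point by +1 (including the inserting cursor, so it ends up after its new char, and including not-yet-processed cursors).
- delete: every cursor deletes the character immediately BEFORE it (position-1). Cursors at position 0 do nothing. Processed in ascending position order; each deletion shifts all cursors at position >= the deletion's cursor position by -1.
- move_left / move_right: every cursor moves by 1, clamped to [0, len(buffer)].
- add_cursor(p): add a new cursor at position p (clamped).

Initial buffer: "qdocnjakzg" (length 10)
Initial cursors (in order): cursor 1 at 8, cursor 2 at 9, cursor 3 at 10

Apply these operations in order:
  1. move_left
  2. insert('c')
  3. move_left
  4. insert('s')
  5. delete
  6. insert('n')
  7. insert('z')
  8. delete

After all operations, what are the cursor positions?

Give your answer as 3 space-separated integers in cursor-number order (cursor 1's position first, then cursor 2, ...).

After op 1 (move_left): buffer="qdocnjakzg" (len 10), cursors c1@7 c2@8 c3@9, authorship ..........
After op 2 (insert('c')): buffer="qdocnjackczcg" (len 13), cursors c1@8 c2@10 c3@12, authorship .......1.2.3.
After op 3 (move_left): buffer="qdocnjackczcg" (len 13), cursors c1@7 c2@9 c3@11, authorship .......1.2.3.
After op 4 (insert('s')): buffer="qdocnjascksczscg" (len 16), cursors c1@8 c2@11 c3@14, authorship .......11.22.33.
After op 5 (delete): buffer="qdocnjackczcg" (len 13), cursors c1@7 c2@9 c3@11, authorship .......1.2.3.
After op 6 (insert('n')): buffer="qdocnjancknczncg" (len 16), cursors c1@8 c2@11 c3@14, authorship .......11.22.33.
After op 7 (insert('z')): buffer="qdocnjanzcknzcznzcg" (len 19), cursors c1@9 c2@13 c3@17, authorship .......111.222.333.
After op 8 (delete): buffer="qdocnjancknczncg" (len 16), cursors c1@8 c2@11 c3@14, authorship .......11.22.33.

Answer: 8 11 14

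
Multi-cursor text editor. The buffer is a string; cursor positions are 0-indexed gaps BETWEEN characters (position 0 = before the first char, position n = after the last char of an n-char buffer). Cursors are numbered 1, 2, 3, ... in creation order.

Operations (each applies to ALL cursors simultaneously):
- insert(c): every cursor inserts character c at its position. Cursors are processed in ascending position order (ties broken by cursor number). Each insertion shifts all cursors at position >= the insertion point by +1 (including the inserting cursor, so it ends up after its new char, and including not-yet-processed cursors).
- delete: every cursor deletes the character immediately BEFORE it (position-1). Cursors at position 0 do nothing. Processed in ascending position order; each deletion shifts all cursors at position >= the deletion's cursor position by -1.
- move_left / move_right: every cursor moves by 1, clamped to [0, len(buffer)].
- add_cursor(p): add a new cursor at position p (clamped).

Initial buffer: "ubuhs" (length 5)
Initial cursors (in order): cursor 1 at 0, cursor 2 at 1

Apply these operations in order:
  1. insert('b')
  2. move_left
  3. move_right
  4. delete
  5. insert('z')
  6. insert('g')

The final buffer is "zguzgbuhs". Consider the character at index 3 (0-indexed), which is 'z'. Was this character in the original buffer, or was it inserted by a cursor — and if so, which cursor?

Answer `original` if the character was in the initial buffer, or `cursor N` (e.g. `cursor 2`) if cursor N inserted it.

After op 1 (insert('b')): buffer="bubbuhs" (len 7), cursors c1@1 c2@3, authorship 1.2....
After op 2 (move_left): buffer="bubbuhs" (len 7), cursors c1@0 c2@2, authorship 1.2....
After op 3 (move_right): buffer="bubbuhs" (len 7), cursors c1@1 c2@3, authorship 1.2....
After op 4 (delete): buffer="ubuhs" (len 5), cursors c1@0 c2@1, authorship .....
After op 5 (insert('z')): buffer="zuzbuhs" (len 7), cursors c1@1 c2@3, authorship 1.2....
After op 6 (insert('g')): buffer="zguzgbuhs" (len 9), cursors c1@2 c2@5, authorship 11.22....
Authorship (.=original, N=cursor N): 1 1 . 2 2 . . . .
Index 3: author = 2

Answer: cursor 2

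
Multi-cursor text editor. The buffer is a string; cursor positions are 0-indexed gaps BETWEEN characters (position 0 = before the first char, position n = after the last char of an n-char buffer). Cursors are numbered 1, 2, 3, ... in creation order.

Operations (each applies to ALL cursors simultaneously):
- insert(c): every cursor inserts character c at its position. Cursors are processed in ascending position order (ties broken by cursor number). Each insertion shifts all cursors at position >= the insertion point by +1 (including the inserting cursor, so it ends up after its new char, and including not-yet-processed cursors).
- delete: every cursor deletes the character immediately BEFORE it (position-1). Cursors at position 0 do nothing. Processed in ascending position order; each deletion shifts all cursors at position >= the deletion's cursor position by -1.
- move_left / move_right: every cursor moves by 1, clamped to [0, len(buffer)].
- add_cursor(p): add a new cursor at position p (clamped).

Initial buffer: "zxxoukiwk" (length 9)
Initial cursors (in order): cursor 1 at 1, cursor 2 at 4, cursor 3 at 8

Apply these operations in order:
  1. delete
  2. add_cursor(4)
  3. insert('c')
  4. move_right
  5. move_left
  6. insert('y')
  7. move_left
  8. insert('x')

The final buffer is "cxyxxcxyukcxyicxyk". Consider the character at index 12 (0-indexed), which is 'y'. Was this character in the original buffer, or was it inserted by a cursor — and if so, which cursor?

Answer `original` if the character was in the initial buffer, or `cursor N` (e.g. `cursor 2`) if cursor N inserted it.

Answer: cursor 4

Derivation:
After op 1 (delete): buffer="xxukik" (len 6), cursors c1@0 c2@2 c3@5, authorship ......
After op 2 (add_cursor(4)): buffer="xxukik" (len 6), cursors c1@0 c2@2 c4@4 c3@5, authorship ......
After op 3 (insert('c')): buffer="cxxcukcick" (len 10), cursors c1@1 c2@4 c4@7 c3@9, authorship 1..2..4.3.
After op 4 (move_right): buffer="cxxcukcick" (len 10), cursors c1@2 c2@5 c4@8 c3@10, authorship 1..2..4.3.
After op 5 (move_left): buffer="cxxcukcick" (len 10), cursors c1@1 c2@4 c4@7 c3@9, authorship 1..2..4.3.
After op 6 (insert('y')): buffer="cyxxcyukcyicyk" (len 14), cursors c1@2 c2@6 c4@10 c3@13, authorship 11..22..44.33.
After op 7 (move_left): buffer="cyxxcyukcyicyk" (len 14), cursors c1@1 c2@5 c4@9 c3@12, authorship 11..22..44.33.
After op 8 (insert('x')): buffer="cxyxxcxyukcxyicxyk" (len 18), cursors c1@2 c2@7 c4@12 c3@16, authorship 111..222..444.333.
Authorship (.=original, N=cursor N): 1 1 1 . . 2 2 2 . . 4 4 4 . 3 3 3 .
Index 12: author = 4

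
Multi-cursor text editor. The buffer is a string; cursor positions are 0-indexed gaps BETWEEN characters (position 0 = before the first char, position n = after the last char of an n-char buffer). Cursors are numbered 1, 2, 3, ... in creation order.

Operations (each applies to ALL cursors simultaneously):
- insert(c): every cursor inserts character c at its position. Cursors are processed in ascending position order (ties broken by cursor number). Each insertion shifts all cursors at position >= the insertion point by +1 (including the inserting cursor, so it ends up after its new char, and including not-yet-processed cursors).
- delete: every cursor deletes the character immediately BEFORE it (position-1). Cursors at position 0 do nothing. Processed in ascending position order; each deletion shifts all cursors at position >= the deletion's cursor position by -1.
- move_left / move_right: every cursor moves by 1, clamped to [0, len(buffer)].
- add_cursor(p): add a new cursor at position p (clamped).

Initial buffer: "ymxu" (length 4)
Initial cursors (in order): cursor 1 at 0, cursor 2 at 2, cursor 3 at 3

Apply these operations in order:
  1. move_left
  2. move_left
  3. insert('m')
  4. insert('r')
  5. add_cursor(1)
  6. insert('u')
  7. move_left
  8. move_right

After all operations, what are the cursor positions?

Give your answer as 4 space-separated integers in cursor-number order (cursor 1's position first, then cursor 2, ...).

After op 1 (move_left): buffer="ymxu" (len 4), cursors c1@0 c2@1 c3@2, authorship ....
After op 2 (move_left): buffer="ymxu" (len 4), cursors c1@0 c2@0 c3@1, authorship ....
After op 3 (insert('m')): buffer="mmymmxu" (len 7), cursors c1@2 c2@2 c3@4, authorship 12.3...
After op 4 (insert('r')): buffer="mmrrymrmxu" (len 10), cursors c1@4 c2@4 c3@7, authorship 1212.33...
After op 5 (add_cursor(1)): buffer="mmrrymrmxu" (len 10), cursors c4@1 c1@4 c2@4 c3@7, authorship 1212.33...
After op 6 (insert('u')): buffer="mumrruuymrumxu" (len 14), cursors c4@2 c1@7 c2@7 c3@11, authorship 1421212.333...
After op 7 (move_left): buffer="mumrruuymrumxu" (len 14), cursors c4@1 c1@6 c2@6 c3@10, authorship 1421212.333...
After op 8 (move_right): buffer="mumrruuymrumxu" (len 14), cursors c4@2 c1@7 c2@7 c3@11, authorship 1421212.333...

Answer: 7 7 11 2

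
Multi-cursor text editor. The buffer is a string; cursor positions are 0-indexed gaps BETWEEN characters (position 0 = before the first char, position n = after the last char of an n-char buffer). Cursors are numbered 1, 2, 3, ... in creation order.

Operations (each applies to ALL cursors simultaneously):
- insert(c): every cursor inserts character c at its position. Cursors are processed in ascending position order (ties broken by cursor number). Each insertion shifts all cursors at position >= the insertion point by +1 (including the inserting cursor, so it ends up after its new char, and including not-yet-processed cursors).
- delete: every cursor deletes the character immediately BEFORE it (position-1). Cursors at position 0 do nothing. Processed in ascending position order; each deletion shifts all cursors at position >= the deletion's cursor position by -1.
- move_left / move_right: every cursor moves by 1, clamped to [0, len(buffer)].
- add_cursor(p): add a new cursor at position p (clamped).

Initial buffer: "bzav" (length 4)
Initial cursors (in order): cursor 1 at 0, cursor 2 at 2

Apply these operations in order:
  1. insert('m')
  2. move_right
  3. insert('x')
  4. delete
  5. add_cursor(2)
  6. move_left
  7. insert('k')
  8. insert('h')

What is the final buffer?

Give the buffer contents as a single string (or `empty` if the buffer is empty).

After op 1 (insert('m')): buffer="mbzmav" (len 6), cursors c1@1 c2@4, authorship 1..2..
After op 2 (move_right): buffer="mbzmav" (len 6), cursors c1@2 c2@5, authorship 1..2..
After op 3 (insert('x')): buffer="mbxzmaxv" (len 8), cursors c1@3 c2@7, authorship 1.1.2.2.
After op 4 (delete): buffer="mbzmav" (len 6), cursors c1@2 c2@5, authorship 1..2..
After op 5 (add_cursor(2)): buffer="mbzmav" (len 6), cursors c1@2 c3@2 c2@5, authorship 1..2..
After op 6 (move_left): buffer="mbzmav" (len 6), cursors c1@1 c3@1 c2@4, authorship 1..2..
After op 7 (insert('k')): buffer="mkkbzmkav" (len 9), cursors c1@3 c3@3 c2@7, authorship 113..22..
After op 8 (insert('h')): buffer="mkkhhbzmkhav" (len 12), cursors c1@5 c3@5 c2@10, authorship 11313..222..

Answer: mkkhhbzmkhav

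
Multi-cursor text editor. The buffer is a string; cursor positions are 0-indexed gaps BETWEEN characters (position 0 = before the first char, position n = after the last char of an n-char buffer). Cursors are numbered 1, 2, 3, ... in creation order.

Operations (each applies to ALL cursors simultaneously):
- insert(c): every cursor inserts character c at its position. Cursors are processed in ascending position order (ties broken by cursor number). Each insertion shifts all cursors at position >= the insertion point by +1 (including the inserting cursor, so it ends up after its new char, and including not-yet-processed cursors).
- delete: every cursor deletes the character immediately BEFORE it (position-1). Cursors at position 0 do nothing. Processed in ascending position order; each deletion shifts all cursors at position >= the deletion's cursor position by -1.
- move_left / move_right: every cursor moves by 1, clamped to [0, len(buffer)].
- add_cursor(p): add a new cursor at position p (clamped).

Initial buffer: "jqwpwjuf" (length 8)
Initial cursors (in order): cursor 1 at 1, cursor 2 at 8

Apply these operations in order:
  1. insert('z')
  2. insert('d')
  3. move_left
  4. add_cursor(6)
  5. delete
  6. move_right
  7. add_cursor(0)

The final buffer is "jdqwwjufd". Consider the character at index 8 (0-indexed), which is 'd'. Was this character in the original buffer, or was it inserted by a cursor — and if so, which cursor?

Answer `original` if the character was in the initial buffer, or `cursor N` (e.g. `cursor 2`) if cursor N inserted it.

After op 1 (insert('z')): buffer="jzqwpwjufz" (len 10), cursors c1@2 c2@10, authorship .1.......2
After op 2 (insert('d')): buffer="jzdqwpwjufzd" (len 12), cursors c1@3 c2@12, authorship .11.......22
After op 3 (move_left): buffer="jzdqwpwjufzd" (len 12), cursors c1@2 c2@11, authorship .11.......22
After op 4 (add_cursor(6)): buffer="jzdqwpwjufzd" (len 12), cursors c1@2 c3@6 c2@11, authorship .11.......22
After op 5 (delete): buffer="jdqwwjufd" (len 9), cursors c1@1 c3@4 c2@8, authorship .1......2
After op 6 (move_right): buffer="jdqwwjufd" (len 9), cursors c1@2 c3@5 c2@9, authorship .1......2
After op 7 (add_cursor(0)): buffer="jdqwwjufd" (len 9), cursors c4@0 c1@2 c3@5 c2@9, authorship .1......2
Authorship (.=original, N=cursor N): . 1 . . . . . . 2
Index 8: author = 2

Answer: cursor 2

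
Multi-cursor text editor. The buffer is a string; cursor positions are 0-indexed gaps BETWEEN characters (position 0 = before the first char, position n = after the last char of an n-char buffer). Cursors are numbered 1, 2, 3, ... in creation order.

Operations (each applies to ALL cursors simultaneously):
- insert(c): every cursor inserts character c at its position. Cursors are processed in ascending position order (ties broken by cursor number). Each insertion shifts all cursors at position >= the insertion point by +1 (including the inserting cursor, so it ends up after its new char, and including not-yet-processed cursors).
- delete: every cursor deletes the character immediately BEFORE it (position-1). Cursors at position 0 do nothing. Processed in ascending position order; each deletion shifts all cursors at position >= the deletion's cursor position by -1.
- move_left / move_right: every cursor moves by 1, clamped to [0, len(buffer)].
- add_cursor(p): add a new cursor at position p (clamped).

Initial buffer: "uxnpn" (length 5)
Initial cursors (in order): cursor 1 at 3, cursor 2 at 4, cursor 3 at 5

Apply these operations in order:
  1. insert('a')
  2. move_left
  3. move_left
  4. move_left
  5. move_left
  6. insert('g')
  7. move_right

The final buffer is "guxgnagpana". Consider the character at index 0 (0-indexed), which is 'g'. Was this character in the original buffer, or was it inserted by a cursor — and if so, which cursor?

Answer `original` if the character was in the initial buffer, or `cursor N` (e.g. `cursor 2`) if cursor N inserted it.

After op 1 (insert('a')): buffer="uxnapana" (len 8), cursors c1@4 c2@6 c3@8, authorship ...1.2.3
After op 2 (move_left): buffer="uxnapana" (len 8), cursors c1@3 c2@5 c3@7, authorship ...1.2.3
After op 3 (move_left): buffer="uxnapana" (len 8), cursors c1@2 c2@4 c3@6, authorship ...1.2.3
After op 4 (move_left): buffer="uxnapana" (len 8), cursors c1@1 c2@3 c3@5, authorship ...1.2.3
After op 5 (move_left): buffer="uxnapana" (len 8), cursors c1@0 c2@2 c3@4, authorship ...1.2.3
After op 6 (insert('g')): buffer="guxgnagpana" (len 11), cursors c1@1 c2@4 c3@7, authorship 1..2.13.2.3
After op 7 (move_right): buffer="guxgnagpana" (len 11), cursors c1@2 c2@5 c3@8, authorship 1..2.13.2.3
Authorship (.=original, N=cursor N): 1 . . 2 . 1 3 . 2 . 3
Index 0: author = 1

Answer: cursor 1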